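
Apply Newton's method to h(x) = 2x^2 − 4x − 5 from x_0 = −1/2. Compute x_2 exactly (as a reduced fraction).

−481/552

h'(x) = 4x − 4.
h(−1/2) = −5/2, h'(−1/2) = −6, so x_1 = (−1/2) − (−5/2)/(−6) = −11/12.
h(−11/12) = 25/72, h'(−11/12) = −23/3, so x_2 = (−11/12) − (25/72)/(−23/3) = −481/552.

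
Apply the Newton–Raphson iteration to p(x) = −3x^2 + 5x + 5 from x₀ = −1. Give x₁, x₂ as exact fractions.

p'(x) = −6x + 5.
p(−1) = −3, p'(−1) = 11, so x₁ = (−1) − (−3)/11 = −8/11.
p(−8/11) = −27/121, p'(−8/11) = 103/11, so x₂ = (−8/11) − (−27/121)/(103/11) = −797/1133.

x₁ = −8/11, x₂ = −797/1133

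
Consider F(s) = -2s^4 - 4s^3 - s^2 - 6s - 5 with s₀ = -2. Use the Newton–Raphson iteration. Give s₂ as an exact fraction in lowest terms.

F'(s) = -8s^3 - 12s^2 - 2s - 6.
F(-2) = 3, F'(-2) = 14, so s₁ = (-2) - 3/14 = -31/14.
F(-31/14) = -24399/19208, F'(-31/14) = 9071/343, so s₂ = (-31/14) - (-24399/19208)/(9071/343) = -1100405/507976.

-1100405/507976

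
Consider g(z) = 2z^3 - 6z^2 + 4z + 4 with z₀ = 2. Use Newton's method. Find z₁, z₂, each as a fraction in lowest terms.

z₁ = 1, z₂ = 3

g'(z) = 6z^2 - 12z + 4.
g(2) = 4, g'(2) = 4, so z₁ = 2 - 4/4 = 1.
g(1) = 4, g'(1) = -2, so z₂ = 1 - 4/(-2) = 3.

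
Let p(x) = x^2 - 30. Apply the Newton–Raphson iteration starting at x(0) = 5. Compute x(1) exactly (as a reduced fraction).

11/2

p'(x) = 2x.
p(5) = -5, p'(5) = 10, so x(1) = 5 - (-5)/10 = 11/2.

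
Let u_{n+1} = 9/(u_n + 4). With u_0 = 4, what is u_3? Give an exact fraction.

369/236

u_1 = 9/(4 + 4) = 9/8.
u_2 = 9/(9/8 + 4) = 72/41.
u_3 = 9/(72/41 + 4) = 369/236.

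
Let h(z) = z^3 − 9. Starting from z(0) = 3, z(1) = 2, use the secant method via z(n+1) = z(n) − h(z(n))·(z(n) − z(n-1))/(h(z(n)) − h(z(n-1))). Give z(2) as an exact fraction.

39/19

h(3) = 18, h(2) = −1. z(2) = 2 − (−1)·(2 − 3)/((−1) − 18) = 39/19.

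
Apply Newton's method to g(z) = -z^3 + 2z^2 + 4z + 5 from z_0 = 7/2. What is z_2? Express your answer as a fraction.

g'(z) = -3z^2 + 4z + 4.
g(7/2) = 5/8, g'(7/2) = -75/4, so z_1 = (7/2) - (5/8)/(-75/4) = 53/15.
g(53/15) = -32/3375, g'(53/15) = -483/25, so z_2 = (53/15) - (-32/3375)/(-483/25) = 230359/65205.

230359/65205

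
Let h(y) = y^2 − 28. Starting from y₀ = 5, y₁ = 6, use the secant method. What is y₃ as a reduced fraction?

164/31

h(5) = −3, h(6) = 8. y₂ = 6 − 8·(6 − 5)/(8 − (−3)) = 58/11.
h(6) = 8, h(58/11) = −24/121. y₃ = (58/11) − (−24/121)·((58/11) − 6)/((−24/121) − 8) = 164/31.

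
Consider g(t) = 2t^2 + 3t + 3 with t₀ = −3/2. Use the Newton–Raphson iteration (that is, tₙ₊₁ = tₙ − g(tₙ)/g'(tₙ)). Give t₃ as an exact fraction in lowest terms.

g'(t) = 4t + 3.
g(−3/2) = 3, g'(−3/2) = −3, so t₁ = (−3/2) − 3/(−3) = −1/2.
g(−1/2) = 2, g'(−1/2) = 1, so t₂ = (−1/2) − 2/1 = −5/2.
g(−5/2) = 8, g'(−5/2) = −7, so t₃ = (−5/2) − 8/(−7) = −19/14.

−19/14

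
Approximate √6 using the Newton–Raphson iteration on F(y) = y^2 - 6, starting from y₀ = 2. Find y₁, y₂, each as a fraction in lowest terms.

F'(y) = 2y.
F(2) = -2, F'(2) = 4, so y₁ = 2 - (-2)/4 = 5/2.
F(5/2) = 1/4, F'(5/2) = 5, so y₂ = (5/2) - (1/4)/5 = 49/20.

y₁ = 5/2, y₂ = 49/20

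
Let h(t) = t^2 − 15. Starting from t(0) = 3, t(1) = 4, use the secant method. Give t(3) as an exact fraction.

h(3) = −6, h(4) = 1. t(2) = 4 − 1·(4 − 3)/(1 − (−6)) = 27/7.
h(4) = 1, h(27/7) = −6/49. t(3) = (27/7) − (−6/49)·((27/7) − 4)/((−6/49) − 1) = 213/55.

213/55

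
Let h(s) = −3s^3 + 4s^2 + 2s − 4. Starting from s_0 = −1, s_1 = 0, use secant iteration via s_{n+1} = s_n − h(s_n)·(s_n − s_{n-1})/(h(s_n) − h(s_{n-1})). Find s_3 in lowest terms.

−50/39

h(−1) = 1, h(0) = −4. s_2 = 0 − (−4)·(0 − (−1))/((−4) − 1) = −4/5.
h(0) = −4, h(−4/5) = −188/125. s_3 = (−4/5) − (−188/125)·((−4/5) − 0)/((−188/125) − (−4)) = −50/39.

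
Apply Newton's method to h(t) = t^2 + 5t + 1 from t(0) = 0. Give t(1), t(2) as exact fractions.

h'(t) = 2t + 5.
h(0) = 1, h'(0) = 5, so t(1) = 0 - 1/5 = -1/5.
h(-1/5) = 1/25, h'(-1/5) = 23/5, so t(2) = (-1/5) - (1/25)/(23/5) = -24/115.

t(1) = -1/5, t(2) = -24/115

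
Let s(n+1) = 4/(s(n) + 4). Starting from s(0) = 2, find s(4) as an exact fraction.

34/41

s(1) = 4/(2 + 4) = 2/3.
s(2) = 4/(2/3 + 4) = 6/7.
s(3) = 4/(6/7 + 4) = 14/17.
s(4) = 4/(14/17 + 4) = 34/41.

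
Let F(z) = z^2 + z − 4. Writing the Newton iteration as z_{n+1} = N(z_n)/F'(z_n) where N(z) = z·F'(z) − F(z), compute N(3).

13

F'(z) = 2z + 1.
N(z) = z·F'(z) − F(z) = z·(2z + 1) − (z^2 + z − 4) = z^2 + 4.
N(3) = 13.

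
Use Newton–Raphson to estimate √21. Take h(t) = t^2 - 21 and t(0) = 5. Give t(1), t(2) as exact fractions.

t(1) = 23/5, t(2) = 527/115

h'(t) = 2t.
h(5) = 4, h'(5) = 10, so t(1) = 5 - 4/10 = 23/5.
h(23/5) = 4/25, h'(23/5) = 46/5, so t(2) = (23/5) - (4/25)/(46/5) = 527/115.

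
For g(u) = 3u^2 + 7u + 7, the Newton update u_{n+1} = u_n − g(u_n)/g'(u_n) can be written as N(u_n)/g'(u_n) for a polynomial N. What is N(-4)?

g'(u) = 6u + 7.
N(u) = u·g'(u) − g(u) = u·(6u + 7) − (3u^2 + 7u + 7) = 3u^2 − 7.
N(-4) = 41.

41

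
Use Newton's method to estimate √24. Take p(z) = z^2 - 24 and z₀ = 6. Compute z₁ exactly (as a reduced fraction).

5

p'(z) = 2z.
p(6) = 12, p'(6) = 12, so z₁ = 6 - 12/12 = 5.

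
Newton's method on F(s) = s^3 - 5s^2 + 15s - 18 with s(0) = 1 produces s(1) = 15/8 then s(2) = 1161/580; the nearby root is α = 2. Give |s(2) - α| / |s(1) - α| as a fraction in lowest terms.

2/145

s(1) - α = 15/8 - 2 = -1/8, so |s(1) - α| = 1/8.
s(2) - α = 1161/580 - 2 = 1/580, so |s(2) - α| = 1/580.
Ratio = (1/580) / (1/8) = 2/145.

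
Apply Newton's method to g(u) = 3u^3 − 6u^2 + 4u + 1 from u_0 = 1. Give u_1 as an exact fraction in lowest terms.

−1

g'(u) = 9u^2 − 12u + 4.
g(1) = 2, g'(1) = 1, so u_1 = 1 − 2/1 = −1.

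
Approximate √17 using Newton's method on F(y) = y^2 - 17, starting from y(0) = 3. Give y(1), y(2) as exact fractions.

y(1) = 13/3, y(2) = 161/39

F'(y) = 2y.
F(3) = -8, F'(3) = 6, so y(1) = 3 - (-8)/6 = 13/3.
F(13/3) = 16/9, F'(13/3) = 26/3, so y(2) = (13/3) - (16/9)/(26/3) = 161/39.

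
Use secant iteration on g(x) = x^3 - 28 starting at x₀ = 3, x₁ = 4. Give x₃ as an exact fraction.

12901/4252

g(3) = -1, g(4) = 36. x₂ = 4 - 36·(4 - 3)/(36 - (-1)) = 112/37.
g(4) = 36, g(112/37) = -13356/50653. x₃ = (112/37) - (-13356/50653)·((112/37) - 4)/((-13356/50653) - 36) = 12901/4252.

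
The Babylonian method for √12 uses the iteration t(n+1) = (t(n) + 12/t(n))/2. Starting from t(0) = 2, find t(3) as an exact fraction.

t(1) = (2 + 12/2)/2 = 4.
t(2) = (4 + 12/4)/2 = 7/2.
t(3) = (7/2 + 12/(7/2))/2 = 97/28.

97/28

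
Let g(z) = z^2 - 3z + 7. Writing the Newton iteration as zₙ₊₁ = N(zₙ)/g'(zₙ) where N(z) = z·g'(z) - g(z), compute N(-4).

g'(z) = 2z - 3.
N(z) = z·g'(z) - g(z) = z·(2z - 3) - (z^2 - 3z + 7) = z^2 - 7.
N(-4) = 9.

9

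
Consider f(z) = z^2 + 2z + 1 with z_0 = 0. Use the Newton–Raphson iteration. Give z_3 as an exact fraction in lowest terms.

-7/8

f'(z) = 2z + 2.
f(0) = 1, f'(0) = 2, so z_1 = 0 - 1/2 = -1/2.
f(-1/2) = 1/4, f'(-1/2) = 1, so z_2 = (-1/2) - (1/4)/1 = -3/4.
f(-3/4) = 1/16, f'(-3/4) = 1/2, so z_3 = (-3/4) - (1/16)/(1/2) = -7/8.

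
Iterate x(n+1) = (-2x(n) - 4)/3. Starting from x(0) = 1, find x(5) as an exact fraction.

-28/27

x(1) = (-2·1 - 4)/3 = -2.
x(2) = (-2·(-2) - 4)/3 = 0.
x(3) = (-2·0 - 4)/3 = -4/3.
x(4) = (-2·(-4/3) - 4)/3 = -4/9.
x(5) = (-2·(-4/9) - 4)/3 = -28/27.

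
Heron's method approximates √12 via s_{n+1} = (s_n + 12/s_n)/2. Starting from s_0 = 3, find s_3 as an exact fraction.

18817/5432

s_1 = (3 + 12/3)/2 = 7/2.
s_2 = (7/2 + 12/(7/2))/2 = 97/28.
s_3 = (97/28 + 12/(97/28))/2 = 18817/5432.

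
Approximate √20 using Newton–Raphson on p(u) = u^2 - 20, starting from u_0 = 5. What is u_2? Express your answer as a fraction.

p'(u) = 2u.
p(5) = 5, p'(5) = 10, so u_1 = 5 - 5/10 = 9/2.
p(9/2) = 1/4, p'(9/2) = 9, so u_2 = (9/2) - (1/4)/9 = 161/36.

161/36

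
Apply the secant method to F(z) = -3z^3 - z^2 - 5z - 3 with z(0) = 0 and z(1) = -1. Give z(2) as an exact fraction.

F(0) = -3, F(-1) = 4. z(2) = (-1) - 4·((-1) - 0)/(4 - (-3)) = -3/7.

-3/7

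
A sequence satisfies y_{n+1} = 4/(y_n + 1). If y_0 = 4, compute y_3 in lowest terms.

y_1 = 4/(4 + 1) = 4/5.
y_2 = 4/(4/5 + 1) = 20/9.
y_3 = 4/(20/9 + 1) = 36/29.

36/29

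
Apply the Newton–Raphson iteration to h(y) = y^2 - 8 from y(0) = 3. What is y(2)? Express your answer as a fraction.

h'(y) = 2y.
h(3) = 1, h'(3) = 6, so y(1) = 3 - 1/6 = 17/6.
h(17/6) = 1/36, h'(17/6) = 17/3, so y(2) = (17/6) - (1/36)/(17/3) = 577/204.

577/204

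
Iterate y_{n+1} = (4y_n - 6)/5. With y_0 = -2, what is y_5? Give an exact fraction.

-14654/3125

y_1 = (4·(-2) - 6)/5 = -14/5.
y_2 = (4·(-14/5) - 6)/5 = -86/25.
y_3 = (4·(-86/25) - 6)/5 = -494/125.
y_4 = (4·(-494/125) - 6)/5 = -2726/625.
y_5 = (4·(-2726/625) - 6)/5 = -14654/3125.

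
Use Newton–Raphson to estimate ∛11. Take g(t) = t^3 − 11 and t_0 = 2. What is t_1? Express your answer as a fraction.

9/4

g'(t) = 3t^2.
g(2) = −3, g'(2) = 12, so t_1 = 2 − (−3)/12 = 9/4.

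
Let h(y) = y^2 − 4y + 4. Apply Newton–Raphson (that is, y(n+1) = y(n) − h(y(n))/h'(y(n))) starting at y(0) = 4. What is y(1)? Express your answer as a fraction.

3

h'(y) = 2y − 4.
h(4) = 4, h'(4) = 4, so y(1) = 4 − 4/4 = 3.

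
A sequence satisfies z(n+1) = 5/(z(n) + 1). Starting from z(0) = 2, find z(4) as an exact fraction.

z(1) = 5/(2 + 1) = 5/3.
z(2) = 5/(5/3 + 1) = 15/8.
z(3) = 5/(15/8 + 1) = 40/23.
z(4) = 5/(40/23 + 1) = 115/63.

115/63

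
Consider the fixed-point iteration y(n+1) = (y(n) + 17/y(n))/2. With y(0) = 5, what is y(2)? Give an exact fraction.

y(1) = (5 + 17/5)/2 = 21/5.
y(2) = (21/5 + 17/(21/5))/2 = 433/105.

433/105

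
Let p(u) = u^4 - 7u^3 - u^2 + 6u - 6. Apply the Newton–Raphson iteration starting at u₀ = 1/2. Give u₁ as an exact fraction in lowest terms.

p'(u) = 4u^3 - 21u^2 - 2u + 6.
p(1/2) = -65/16, p'(1/2) = 1/4, so u₁ = (1/2) - (-65/16)/(1/4) = 67/4.

67/4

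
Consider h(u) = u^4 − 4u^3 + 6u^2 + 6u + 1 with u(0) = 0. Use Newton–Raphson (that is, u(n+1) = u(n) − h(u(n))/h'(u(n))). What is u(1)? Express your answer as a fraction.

−1/6

h'(u) = 4u^3 − 12u^2 + 12u + 6.
h(0) = 1, h'(0) = 6, so u(1) = 0 − 1/6 = −1/6.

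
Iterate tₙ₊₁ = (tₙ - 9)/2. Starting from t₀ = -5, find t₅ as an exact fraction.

t₁ = ((-5) - 9)/2 = -7.
t₂ = ((-7) - 9)/2 = -8.
t₃ = ((-8) - 9)/2 = -17/2.
t₄ = ((-17/2) - 9)/2 = -35/4.
t₅ = ((-35/4) - 9)/2 = -71/8.

-71/8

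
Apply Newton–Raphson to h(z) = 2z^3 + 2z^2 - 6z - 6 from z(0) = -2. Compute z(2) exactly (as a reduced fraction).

-113/65

h'(z) = 6z^2 + 4z - 6.
h(-2) = -2, h'(-2) = 10, so z(1) = (-2) - (-2)/10 = -9/5.
h(-9/5) = -48/125, h'(-9/5) = 156/25, so z(2) = (-9/5) - (-48/125)/(156/25) = -113/65.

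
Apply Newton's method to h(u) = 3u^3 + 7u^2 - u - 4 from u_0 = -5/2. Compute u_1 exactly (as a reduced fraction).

-184/81

h'(u) = 9u^2 + 14u - 1.
h(-5/2) = -37/8, h'(-5/2) = 81/4, so u_1 = (-5/2) - (-37/8)/(81/4) = -184/81.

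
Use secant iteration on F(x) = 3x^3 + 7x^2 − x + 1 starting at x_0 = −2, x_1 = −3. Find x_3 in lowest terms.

−32/13

F(−2) = 7, F(−3) = −14. x_2 = (−3) − (−14)·((−3) − (−2))/((−14) − 7) = −7/3.
F(−3) = −14, F(−7/3) = 10/3. x_3 = (−7/3) − (10/3)·((−7/3) − (−3))/((10/3) − (−14)) = −32/13.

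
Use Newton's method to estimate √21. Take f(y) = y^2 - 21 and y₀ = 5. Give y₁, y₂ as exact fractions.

f'(y) = 2y.
f(5) = 4, f'(5) = 10, so y₁ = 5 - 4/10 = 23/5.
f(23/5) = 4/25, f'(23/5) = 46/5, so y₂ = (23/5) - (4/25)/(46/5) = 527/115.

y₁ = 23/5, y₂ = 527/115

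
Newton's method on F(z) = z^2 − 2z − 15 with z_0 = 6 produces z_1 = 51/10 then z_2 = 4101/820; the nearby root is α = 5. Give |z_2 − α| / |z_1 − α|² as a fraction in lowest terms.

5/41

z_1 − α = 51/10 − 5 = 1/10, so |z_1 − α| = 1/10.
z_2 − α = 4101/820 − 5 = 1/820, so |z_2 − α| = 1/820.
|z_1 − α|² = 1/100.
Ratio = (1/820) / (1/100) = 5/41.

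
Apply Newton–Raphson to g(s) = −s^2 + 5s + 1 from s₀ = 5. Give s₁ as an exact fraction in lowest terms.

g'(s) = −2s + 5.
g(5) = 1, g'(5) = −5, so s₁ = 5 − 1/(−5) = 26/5.

26/5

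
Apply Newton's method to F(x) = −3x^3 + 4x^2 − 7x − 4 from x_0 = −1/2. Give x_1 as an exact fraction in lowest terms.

F'(x) = −9x^2 + 8x − 7.
F(−1/2) = 7/8, F'(−1/2) = −53/4, so x_1 = (−1/2) − (7/8)/(−53/4) = −23/53.

−23/53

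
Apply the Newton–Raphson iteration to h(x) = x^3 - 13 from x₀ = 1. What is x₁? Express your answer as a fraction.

h'(x) = 3x^2.
h(1) = -12, h'(1) = 3, so x₁ = 1 - (-12)/3 = 5.

5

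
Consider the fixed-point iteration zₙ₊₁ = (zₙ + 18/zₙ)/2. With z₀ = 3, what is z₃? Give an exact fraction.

z₁ = (3 + 18/3)/2 = 9/2.
z₂ = (9/2 + 18/(9/2))/2 = 17/4.
z₃ = (17/4 + 18/(17/4))/2 = 577/136.

577/136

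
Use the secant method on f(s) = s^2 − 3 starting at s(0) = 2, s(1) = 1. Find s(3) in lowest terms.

f(2) = 1, f(1) = −2. s(2) = 1 − (−2)·(1 − 2)/((−2) − 1) = 5/3.
f(1) = −2, f(5/3) = −2/9. s(3) = (5/3) − (−2/9)·((5/3) − 1)/((−2/9) − (−2)) = 7/4.

7/4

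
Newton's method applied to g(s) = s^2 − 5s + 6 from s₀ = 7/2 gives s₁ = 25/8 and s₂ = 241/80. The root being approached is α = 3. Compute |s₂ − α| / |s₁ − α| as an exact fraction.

s₁ − α = 25/8 − 3 = 1/8, so |s₁ − α| = 1/8.
s₂ − α = 241/80 − 3 = 1/80, so |s₂ − α| = 1/80.
Ratio = (1/80) / (1/8) = 1/10.

1/10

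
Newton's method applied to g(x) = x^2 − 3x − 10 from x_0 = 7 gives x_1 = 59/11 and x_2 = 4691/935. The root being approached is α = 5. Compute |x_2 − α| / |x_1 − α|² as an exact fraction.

11/85

x_1 − α = 59/11 − 5 = 4/11, so |x_1 − α| = 4/11.
x_2 − α = 4691/935 − 5 = 16/935, so |x_2 − α| = 16/935.
|x_1 − α|² = 16/121.
Ratio = (16/935) / (16/121) = 11/85.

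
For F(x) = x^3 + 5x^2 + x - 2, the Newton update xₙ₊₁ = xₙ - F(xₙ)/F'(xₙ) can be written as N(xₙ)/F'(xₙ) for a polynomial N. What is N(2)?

38

F'(x) = 3x^2 + 10x + 1.
N(x) = x·F'(x) - F(x) = x·(3x^2 + 10x + 1) - (x^3 + 5x^2 + x - 2) = 2x^3 + 5x^2 + 2.
N(2) = 38.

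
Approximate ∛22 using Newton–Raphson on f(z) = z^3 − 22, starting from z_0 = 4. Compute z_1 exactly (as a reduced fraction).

25/8

f'(z) = 3z^2.
f(4) = 42, f'(4) = 48, so z_1 = 4 − 42/48 = 25/8.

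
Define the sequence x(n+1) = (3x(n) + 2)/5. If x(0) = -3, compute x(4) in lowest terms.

301/625

x(1) = (3·(-3) + 2)/5 = -7/5.
x(2) = (3·(-7/5) + 2)/5 = -11/25.
x(3) = (3·(-11/25) + 2)/5 = 17/125.
x(4) = (3·(17/125) + 2)/5 = 301/625.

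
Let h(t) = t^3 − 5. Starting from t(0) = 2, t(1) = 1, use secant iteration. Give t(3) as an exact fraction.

h(2) = 3, h(1) = −4. t(2) = 1 − (−4)·(1 − 2)/((−4) − 3) = 11/7.
h(1) = −4, h(11/7) = −384/343. t(3) = (11/7) − (−384/343)·((11/7) − 1)/((−384/343) − (−4)) = 443/247.

443/247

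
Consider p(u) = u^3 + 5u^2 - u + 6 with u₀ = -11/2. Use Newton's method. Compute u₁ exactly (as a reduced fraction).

-750/139

p'(u) = 3u^2 + 10u - 1.
p(-11/2) = -29/8, p'(-11/2) = 139/4, so u₁ = (-11/2) - (-29/8)/(139/4) = -750/139.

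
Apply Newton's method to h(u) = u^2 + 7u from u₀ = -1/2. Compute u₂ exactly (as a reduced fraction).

h'(u) = 2u + 7.
h(-1/2) = -13/4, h'(-1/2) = 6, so u₁ = (-1/2) - (-13/4)/6 = 1/24.
h(1/24) = 169/576, h'(1/24) = 85/12, so u₂ = (1/24) - (169/576)/(85/12) = 1/4080.

1/4080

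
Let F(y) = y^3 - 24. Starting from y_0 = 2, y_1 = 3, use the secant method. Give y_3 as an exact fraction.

F(2) = -16, F(3) = 3. y_2 = 3 - 3·(3 - 2)/(3 - (-16)) = 54/19.
F(3) = 3, F(54/19) = -7152/6859. y_3 = (54/19) - (-7152/6859)·((54/19) - 3)/((-7152/6859) - 3) = 8882/3081.

8882/3081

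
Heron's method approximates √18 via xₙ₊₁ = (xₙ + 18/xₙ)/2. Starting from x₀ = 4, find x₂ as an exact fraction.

x₁ = (4 + 18/4)/2 = 17/4.
x₂ = (17/4 + 18/(17/4))/2 = 577/136.

577/136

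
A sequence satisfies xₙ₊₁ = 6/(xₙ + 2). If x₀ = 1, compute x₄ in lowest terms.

21/13

x₁ = 6/(1 + 2) = 2.
x₂ = 6/(2 + 2) = 3/2.
x₃ = 6/(3/2 + 2) = 12/7.
x₄ = 6/(12/7 + 2) = 21/13.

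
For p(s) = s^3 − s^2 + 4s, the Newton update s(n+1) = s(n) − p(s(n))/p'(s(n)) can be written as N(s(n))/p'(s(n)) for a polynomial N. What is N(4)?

112

p'(s) = 3s^2 − 2s + 4.
N(s) = s·p'(s) − p(s) = s·(3s^2 − 2s + 4) − (s^3 − s^2 + 4s) = 2s^3 − s^2.
N(4) = 112.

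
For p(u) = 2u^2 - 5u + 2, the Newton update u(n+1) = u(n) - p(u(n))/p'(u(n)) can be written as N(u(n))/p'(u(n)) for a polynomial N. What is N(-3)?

16

p'(u) = 4u - 5.
N(u) = u·p'(u) - p(u) = u·(4u - 5) - (2u^2 - 5u + 2) = 2u^2 - 2.
N(-3) = 16.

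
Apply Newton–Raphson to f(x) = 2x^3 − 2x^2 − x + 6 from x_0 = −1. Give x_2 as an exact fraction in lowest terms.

f'(x) = 6x^2 − 4x − 1.
f(−1) = 3, f'(−1) = 9, so x_1 = (−1) − 3/9 = −4/3.
f(−4/3) = −26/27, f'(−4/3) = 15, so x_2 = (−4/3) − (−26/27)/15 = −514/405.

−514/405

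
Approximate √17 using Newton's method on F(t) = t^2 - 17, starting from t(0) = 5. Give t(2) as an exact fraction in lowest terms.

433/105

F'(t) = 2t.
F(5) = 8, F'(5) = 10, so t(1) = 5 - 8/10 = 21/5.
F(21/5) = 16/25, F'(21/5) = 42/5, so t(2) = (21/5) - (16/25)/(42/5) = 433/105.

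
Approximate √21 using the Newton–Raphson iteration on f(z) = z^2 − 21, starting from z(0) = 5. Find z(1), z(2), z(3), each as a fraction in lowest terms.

z(1) = 23/5, z(2) = 527/115, z(3) = 277727/60605

f'(z) = 2z.
f(5) = 4, f'(5) = 10, so z(1) = 5 − 4/10 = 23/5.
f(23/5) = 4/25, f'(23/5) = 46/5, so z(2) = (23/5) − (4/25)/(46/5) = 527/115.
f(527/115) = 4/13225, f'(527/115) = 1054/115, so z(3) = (527/115) − (4/13225)/(1054/115) = 277727/60605.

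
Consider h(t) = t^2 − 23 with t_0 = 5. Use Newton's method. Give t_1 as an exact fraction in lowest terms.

24/5

h'(t) = 2t.
h(5) = 2, h'(5) = 10, so t_1 = 5 − 2/10 = 24/5.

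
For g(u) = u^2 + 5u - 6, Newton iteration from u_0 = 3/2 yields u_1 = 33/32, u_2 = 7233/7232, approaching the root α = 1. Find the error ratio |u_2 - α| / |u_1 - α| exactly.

1/226

u_1 - α = 33/32 - 1 = 1/32, so |u_1 - α| = 1/32.
u_2 - α = 7233/7232 - 1 = 1/7232, so |u_2 - α| = 1/7232.
Ratio = (1/7232) / (1/32) = 1/226.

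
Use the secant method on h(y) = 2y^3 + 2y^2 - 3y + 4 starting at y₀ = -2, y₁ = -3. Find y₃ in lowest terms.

-34324/16233

h(-2) = 2, h(-3) = -23. y₂ = (-3) - (-23)·((-3) - (-2))/((-23) - 2) = -52/25.
h(-3) = -23, h(-52/25) = 13984/15625. y₃ = (-52/25) - (13984/15625)·((-52/25) - (-3))/((13984/15625) - (-23)) = -34324/16233.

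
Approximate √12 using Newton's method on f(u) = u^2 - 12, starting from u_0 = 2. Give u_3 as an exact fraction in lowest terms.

f'(u) = 2u.
f(2) = -8, f'(2) = 4, so u_1 = 2 - (-8)/4 = 4.
f(4) = 4, f'(4) = 8, so u_2 = 4 - 4/8 = 7/2.
f(7/2) = 1/4, f'(7/2) = 7, so u_3 = (7/2) - (1/4)/7 = 97/28.

97/28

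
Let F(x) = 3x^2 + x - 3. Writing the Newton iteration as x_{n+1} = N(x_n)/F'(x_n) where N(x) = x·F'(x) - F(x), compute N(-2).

15

F'(x) = 6x + 1.
N(x) = x·F'(x) - F(x) = x·(6x + 1) - (3x^2 + x - 3) = 3x^2 + 3.
N(-2) = 15.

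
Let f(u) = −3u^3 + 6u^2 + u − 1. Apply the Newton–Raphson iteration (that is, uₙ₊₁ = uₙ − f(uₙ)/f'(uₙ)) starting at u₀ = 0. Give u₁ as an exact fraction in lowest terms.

1

f'(u) = −9u^2 + 12u + 1.
f(0) = −1, f'(0) = 1, so u₁ = 0 − (−1)/1 = 1.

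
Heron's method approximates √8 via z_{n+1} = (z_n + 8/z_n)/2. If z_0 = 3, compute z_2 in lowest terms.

z_1 = (3 + 8/3)/2 = 17/6.
z_2 = (17/6 + 8/(17/6))/2 = 577/204.

577/204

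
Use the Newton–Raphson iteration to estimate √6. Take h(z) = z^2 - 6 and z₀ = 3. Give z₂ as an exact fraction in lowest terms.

h'(z) = 2z.
h(3) = 3, h'(3) = 6, so z₁ = 3 - 3/6 = 5/2.
h(5/2) = 1/4, h'(5/2) = 5, so z₂ = (5/2) - (1/4)/5 = 49/20.

49/20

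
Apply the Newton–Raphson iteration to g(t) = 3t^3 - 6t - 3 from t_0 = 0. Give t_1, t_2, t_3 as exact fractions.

g'(t) = 9t^2 - 6.
g(0) = -3, g'(0) = -6, so t_1 = 0 - (-3)/(-6) = -1/2.
g(-1/2) = -3/8, g'(-1/2) = -15/4, so t_2 = (-1/2) - (-3/8)/(-15/4) = -3/5.
g(-3/5) = -6/125, g'(-3/5) = -69/25, so t_3 = (-3/5) - (-6/125)/(-69/25) = -71/115.

t_1 = -1/2, t_2 = -3/5, t_3 = -71/115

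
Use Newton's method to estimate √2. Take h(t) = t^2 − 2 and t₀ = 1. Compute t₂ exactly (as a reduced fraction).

h'(t) = 2t.
h(1) = −1, h'(1) = 2, so t₁ = 1 − (−1)/2 = 3/2.
h(3/2) = 1/4, h'(3/2) = 3, so t₂ = (3/2) − (1/4)/3 = 17/12.

17/12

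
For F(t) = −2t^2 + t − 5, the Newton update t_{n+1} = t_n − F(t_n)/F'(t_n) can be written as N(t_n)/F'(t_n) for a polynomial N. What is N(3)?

−13

F'(t) = −4t + 1.
N(t) = t·F'(t) − F(t) = t·(−4t + 1) − (−2t^2 + t − 5) = −2t^2 + 5.
N(3) = −13.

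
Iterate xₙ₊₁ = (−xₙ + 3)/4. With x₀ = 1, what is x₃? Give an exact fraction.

x₁ = (−1 + 3)/4 = 1/2.
x₂ = (−(1/2) + 3)/4 = 5/8.
x₃ = (−(5/8) + 3)/4 = 19/32.

19/32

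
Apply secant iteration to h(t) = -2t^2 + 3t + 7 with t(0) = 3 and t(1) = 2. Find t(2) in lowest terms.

19/7

h(3) = -2, h(2) = 5. t(2) = 2 - 5·(2 - 3)/(5 - (-2)) = 19/7.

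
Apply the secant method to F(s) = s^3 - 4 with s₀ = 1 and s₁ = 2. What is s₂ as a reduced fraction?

10/7

F(1) = -3, F(2) = 4. s₂ = 2 - 4·(2 - 1)/(4 - (-3)) = 10/7.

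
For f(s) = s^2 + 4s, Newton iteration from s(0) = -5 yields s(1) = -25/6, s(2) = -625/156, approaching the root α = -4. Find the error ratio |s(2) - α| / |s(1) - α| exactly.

1/26

s(1) - α = -25/6 - (-4) = -25/6 + 4 = -1/6, so |s(1) - α| = 1/6.
s(2) - α = -625/156 - (-4) = -625/156 + 4 = -1/156, so |s(2) - α| = 1/156.
Ratio = (1/156) / (1/6) = 1/26.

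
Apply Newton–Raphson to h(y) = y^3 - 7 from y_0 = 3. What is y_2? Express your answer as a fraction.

591743/301401

h'(y) = 3y^2.
h(3) = 20, h'(3) = 27, so y_1 = 3 - 20/27 = 61/27.
h(61/27) = 89200/19683, h'(61/27) = 3721/243, so y_2 = (61/27) - (89200/19683)/(3721/243) = 591743/301401.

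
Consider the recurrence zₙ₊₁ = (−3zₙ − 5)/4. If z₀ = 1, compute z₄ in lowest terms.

−11/64

z₁ = (−3·1 − 5)/4 = −2.
z₂ = (−3·(−2) − 5)/4 = 1/4.
z₃ = (−3·(1/4) − 5)/4 = −23/16.
z₄ = (−3·(−23/16) − 5)/4 = −11/64.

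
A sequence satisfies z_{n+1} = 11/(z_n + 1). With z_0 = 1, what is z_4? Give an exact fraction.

385/178

z_1 = 11/(1 + 1) = 11/2.
z_2 = 11/(11/2 + 1) = 22/13.
z_3 = 11/(22/13 + 1) = 143/35.
z_4 = 11/(143/35 + 1) = 385/178.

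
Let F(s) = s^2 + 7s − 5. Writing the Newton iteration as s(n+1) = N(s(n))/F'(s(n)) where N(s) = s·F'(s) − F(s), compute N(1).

F'(s) = 2s + 7.
N(s) = s·F'(s) − F(s) = s·(2s + 7) − (s^2 + 7s − 5) = s^2 + 5.
N(1) = 6.

6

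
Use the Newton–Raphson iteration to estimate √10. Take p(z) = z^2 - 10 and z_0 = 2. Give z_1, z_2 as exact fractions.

p'(z) = 2z.
p(2) = -6, p'(2) = 4, so z_1 = 2 - (-6)/4 = 7/2.
p(7/2) = 9/4, p'(7/2) = 7, so z_2 = (7/2) - (9/4)/7 = 89/28.

z_1 = 7/2, z_2 = 89/28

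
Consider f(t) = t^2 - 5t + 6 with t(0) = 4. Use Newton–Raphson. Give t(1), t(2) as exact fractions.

f'(t) = 2t - 5.
f(4) = 2, f'(4) = 3, so t(1) = 4 - 2/3 = 10/3.
f(10/3) = 4/9, f'(10/3) = 5/3, so t(2) = (10/3) - (4/9)/(5/3) = 46/15.

t(1) = 10/3, t(2) = 46/15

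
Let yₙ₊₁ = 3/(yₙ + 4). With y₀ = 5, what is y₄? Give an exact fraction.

183/283

y₁ = 3/(5 + 4) = 1/3.
y₂ = 3/(1/3 + 4) = 9/13.
y₃ = 3/(9/13 + 4) = 39/61.
y₄ = 3/(39/61 + 4) = 183/283.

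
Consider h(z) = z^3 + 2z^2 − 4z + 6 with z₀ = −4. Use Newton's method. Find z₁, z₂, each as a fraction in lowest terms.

h'(z) = 3z^2 + 4z − 4.
h(−4) = −10, h'(−4) = 28, so z₁ = (−4) − (−10)/28 = −51/14.
h(−51/14) = −3375/2744, h'(−51/14) = 4163/196, so z₂ = (−51/14) − (−3375/2744)/(4163/196) = −104469/29141.

z₁ = −51/14, z₂ = −104469/29141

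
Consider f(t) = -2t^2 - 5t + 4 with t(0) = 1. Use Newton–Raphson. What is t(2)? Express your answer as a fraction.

44/69

f'(t) = -4t - 5.
f(1) = -3, f'(1) = -9, so t(1) = 1 - (-3)/(-9) = 2/3.
f(2/3) = -2/9, f'(2/3) = -23/3, so t(2) = (2/3) - (-2/9)/(-23/3) = 44/69.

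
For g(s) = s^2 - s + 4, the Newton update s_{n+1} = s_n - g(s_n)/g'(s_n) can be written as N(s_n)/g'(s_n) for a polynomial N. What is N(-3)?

g'(s) = 2s - 1.
N(s) = s·g'(s) - g(s) = s·(2s - 1) - (s^2 - s + 4) = s^2 - 4.
N(-3) = 5.

5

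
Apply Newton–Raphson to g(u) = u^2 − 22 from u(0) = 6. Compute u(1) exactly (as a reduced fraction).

29/6

g'(u) = 2u.
g(6) = 14, g'(6) = 12, so u(1) = 6 − 14/12 = 29/6.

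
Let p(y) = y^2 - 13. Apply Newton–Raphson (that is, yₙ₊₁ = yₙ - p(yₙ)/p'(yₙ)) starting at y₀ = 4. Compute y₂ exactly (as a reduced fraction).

1673/464

p'(y) = 2y.
p(4) = 3, p'(4) = 8, so y₁ = 4 - 3/8 = 29/8.
p(29/8) = 9/64, p'(29/8) = 29/4, so y₂ = (29/8) - (9/64)/(29/4) = 1673/464.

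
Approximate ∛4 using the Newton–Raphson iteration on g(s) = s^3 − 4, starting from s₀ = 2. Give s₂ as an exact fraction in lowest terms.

g'(s) = 3s^2.
g(2) = 4, g'(2) = 12, so s₁ = 2 − 4/12 = 5/3.
g(5/3) = 17/27, g'(5/3) = 25/3, so s₂ = (5/3) − (17/27)/(25/3) = 358/225.

358/225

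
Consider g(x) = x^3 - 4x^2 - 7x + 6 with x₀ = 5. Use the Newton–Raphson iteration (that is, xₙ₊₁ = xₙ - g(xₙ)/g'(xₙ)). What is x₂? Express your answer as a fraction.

54966/10703

g'(x) = 3x^2 - 8x - 7.
g(5) = -4, g'(5) = 28, so x₁ = 5 - (-4)/28 = 36/7.
g(36/7) = 78/343, g'(36/7) = 1529/49, so x₂ = (36/7) - (78/343)/(1529/49) = 54966/10703.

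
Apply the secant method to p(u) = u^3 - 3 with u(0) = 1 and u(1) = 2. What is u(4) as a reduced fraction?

p(1) = -2, p(2) = 5. u(2) = 2 - 5·(2 - 1)/(5 - (-2)) = 9/7.
p(2) = 5, p(9/7) = -300/343. u(3) = (9/7) - (-300/343)·((9/7) - 2)/((-300/343) - 5) = 561/403.
p(9/7) = -300/343, p(561/403) = -19794000/65450827. u(4) = (561/403) - (-19794000/65450827)·((561/403) - (9/7))/((-19794000/65450827) - (-300/343)) = 20671423/14273229.

20671423/14273229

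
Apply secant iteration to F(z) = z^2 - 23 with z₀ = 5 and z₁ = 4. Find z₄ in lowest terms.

16325/3404

F(5) = 2, F(4) = -7. z₂ = 4 - (-7)·(4 - 5)/((-7) - 2) = 43/9.
F(4) = -7, F(43/9) = -14/81. z₃ = (43/9) - (-14/81)·((43/9) - 4)/((-14/81) - (-7)) = 379/79.
F(43/9) = -14/81, F(379/79) = 98/6241. z₄ = (379/79) - (98/6241)·((379/79) - (43/9))/((98/6241) - (-14/81)) = 16325/3404.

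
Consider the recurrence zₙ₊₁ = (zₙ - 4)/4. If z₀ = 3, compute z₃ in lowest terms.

z₁ = (3 - 4)/4 = -1/4.
z₂ = ((-1/4) - 4)/4 = -17/16.
z₃ = ((-17/16) - 4)/4 = -81/64.

-81/64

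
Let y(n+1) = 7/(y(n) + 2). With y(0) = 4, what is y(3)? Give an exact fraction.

y(1) = 7/(4 + 2) = 7/6.
y(2) = 7/(7/6 + 2) = 42/19.
y(3) = 7/(42/19 + 2) = 133/80.

133/80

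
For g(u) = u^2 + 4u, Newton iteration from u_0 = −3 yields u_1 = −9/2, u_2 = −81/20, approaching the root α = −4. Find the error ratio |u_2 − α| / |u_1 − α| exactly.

1/10

u_1 − α = −9/2 − (−4) = −9/2 + 4 = −1/2, so |u_1 − α| = 1/2.
u_2 − α = −81/20 − (−4) = −81/20 + 4 = −1/20, so |u_2 − α| = 1/20.
Ratio = (1/20) / (1/2) = 1/10.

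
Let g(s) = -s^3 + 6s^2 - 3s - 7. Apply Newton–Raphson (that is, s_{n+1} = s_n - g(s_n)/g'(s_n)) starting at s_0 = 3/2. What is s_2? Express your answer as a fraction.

g'(s) = -3s^2 + 12s - 3.
g(3/2) = -11/8, g'(3/2) = 33/4, so s_1 = (3/2) - (-11/8)/(33/4) = 5/3.
g(5/3) = 1/27, g'(5/3) = 26/3, so s_2 = (5/3) - (1/27)/(26/3) = 389/234.

389/234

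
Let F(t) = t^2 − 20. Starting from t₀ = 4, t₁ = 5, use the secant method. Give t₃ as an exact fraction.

F(4) = −4, F(5) = 5. t₂ = 5 − 5·(5 − 4)/(5 − (−4)) = 40/9.
F(5) = 5, F(40/9) = −20/81. t₃ = (40/9) − (−20/81)·((40/9) − 5)/((−20/81) − 5) = 76/17.

76/17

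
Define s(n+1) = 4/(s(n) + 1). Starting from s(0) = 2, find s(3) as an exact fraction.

28/19

s(1) = 4/(2 + 1) = 4/3.
s(2) = 4/(4/3 + 1) = 12/7.
s(3) = 4/(12/7 + 1) = 28/19.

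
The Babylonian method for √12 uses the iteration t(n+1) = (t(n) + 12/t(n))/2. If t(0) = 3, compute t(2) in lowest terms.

t(1) = (3 + 12/3)/2 = 7/2.
t(2) = (7/2 + 12/(7/2))/2 = 97/28.

97/28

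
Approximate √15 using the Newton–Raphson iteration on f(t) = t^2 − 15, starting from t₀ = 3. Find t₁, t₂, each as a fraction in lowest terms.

f'(t) = 2t.
f(3) = −6, f'(3) = 6, so t₁ = 3 − (−6)/6 = 4.
f(4) = 1, f'(4) = 8, so t₂ = 4 − 1/8 = 31/8.

t₁ = 4, t₂ = 31/8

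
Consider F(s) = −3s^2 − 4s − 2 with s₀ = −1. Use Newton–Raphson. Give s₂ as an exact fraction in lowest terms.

−5/4

F'(s) = −6s − 4.
F(−1) = −1, F'(−1) = 2, so s₁ = (−1) − (−1)/2 = −1/2.
F(−1/2) = −3/4, F'(−1/2) = −1, so s₂ = (−1/2) − (−3/4)/(−1) = −5/4.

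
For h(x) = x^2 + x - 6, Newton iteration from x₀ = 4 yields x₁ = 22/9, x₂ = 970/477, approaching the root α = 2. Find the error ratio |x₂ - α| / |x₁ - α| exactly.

4/53

x₁ - α = 22/9 - 2 = 4/9, so |x₁ - α| = 4/9.
x₂ - α = 970/477 - 2 = 16/477, so |x₂ - α| = 16/477.
Ratio = (16/477) / (4/9) = 4/53.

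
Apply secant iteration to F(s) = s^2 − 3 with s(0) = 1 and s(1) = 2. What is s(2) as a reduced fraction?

F(1) = −2, F(2) = 1. s(2) = 2 − 1·(2 − 1)/(1 − (−2)) = 5/3.

5/3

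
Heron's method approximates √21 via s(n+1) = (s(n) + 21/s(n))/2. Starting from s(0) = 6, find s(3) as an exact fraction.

970993/211888

s(1) = (6 + 21/6)/2 = 19/4.
s(2) = (19/4 + 21/(19/4))/2 = 697/152.
s(3) = (697/152 + 21/(697/152))/2 = 970993/211888.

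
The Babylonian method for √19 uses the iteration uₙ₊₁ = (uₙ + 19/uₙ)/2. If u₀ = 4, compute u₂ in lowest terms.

2441/560

u₁ = (4 + 19/4)/2 = 35/8.
u₂ = (35/8 + 19/(35/8))/2 = 2441/560.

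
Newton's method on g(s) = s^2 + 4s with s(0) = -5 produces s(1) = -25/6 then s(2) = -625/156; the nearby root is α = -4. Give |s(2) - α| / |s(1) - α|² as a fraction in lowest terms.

3/13

s(1) - α = -25/6 - (-4) = -25/6 + 4 = -1/6, so |s(1) - α| = 1/6.
s(2) - α = -625/156 - (-4) = -625/156 + 4 = -1/156, so |s(2) - α| = 1/156.
|s(1) - α|² = 1/36.
Ratio = (1/156) / (1/36) = 3/13.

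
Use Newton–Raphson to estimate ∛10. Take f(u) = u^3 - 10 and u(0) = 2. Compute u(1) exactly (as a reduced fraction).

13/6

f'(u) = 3u^2.
f(2) = -2, f'(2) = 12, so u(1) = 2 - (-2)/12 = 13/6.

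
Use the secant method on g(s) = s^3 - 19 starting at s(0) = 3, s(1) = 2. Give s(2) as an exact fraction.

49/19

g(3) = 8, g(2) = -11. s(2) = 2 - (-11)·(2 - 3)/((-11) - 8) = 49/19.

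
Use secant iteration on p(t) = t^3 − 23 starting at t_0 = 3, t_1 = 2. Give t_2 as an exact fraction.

53/19

p(3) = 4, p(2) = −15. t_2 = 2 − (−15)·(2 − 3)/((−15) − 4) = 53/19.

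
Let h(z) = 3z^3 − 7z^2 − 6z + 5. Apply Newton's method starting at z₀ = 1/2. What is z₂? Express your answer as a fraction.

h'(z) = 9z^2 − 14z − 6.
h(1/2) = 5/8, h'(1/2) = −43/4, so z₁ = (1/2) − (5/8)/(−43/4) = 24/43.
h(24/43) = −625/79507, h'(24/43) = −20358/1849, so z₂ = (24/43) − (−625/79507)/(−20358/1849) = 487967/875394.

487967/875394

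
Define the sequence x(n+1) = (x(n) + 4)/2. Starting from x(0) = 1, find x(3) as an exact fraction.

x(1) = (1 + 4)/2 = 5/2.
x(2) = ((5/2) + 4)/2 = 13/4.
x(3) = ((13/4) + 4)/2 = 29/8.

29/8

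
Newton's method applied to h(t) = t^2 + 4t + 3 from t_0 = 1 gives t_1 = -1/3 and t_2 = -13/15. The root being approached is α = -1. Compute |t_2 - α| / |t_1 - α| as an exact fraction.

t_1 - α = -1/3 - (-1) = -1/3 + 1 = 2/3, so |t_1 - α| = 2/3.
t_2 - α = -13/15 - (-1) = -13/15 + 1 = 2/15, so |t_2 - α| = 2/15.
Ratio = (2/15) / (2/3) = 1/5.

1/5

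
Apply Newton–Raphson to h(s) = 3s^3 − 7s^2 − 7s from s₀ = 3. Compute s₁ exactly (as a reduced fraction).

99/32

h'(s) = 9s^2 − 14s − 7.
h(3) = −3, h'(3) = 32, so s₁ = 3 − (−3)/32 = 99/32.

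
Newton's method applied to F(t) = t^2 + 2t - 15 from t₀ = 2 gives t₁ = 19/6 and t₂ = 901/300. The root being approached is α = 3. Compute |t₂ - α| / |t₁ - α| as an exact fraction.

t₁ - α = 19/6 - 3 = 1/6, so |t₁ - α| = 1/6.
t₂ - α = 901/300 - 3 = 1/300, so |t₂ - α| = 1/300.
Ratio = (1/300) / (1/6) = 1/50.

1/50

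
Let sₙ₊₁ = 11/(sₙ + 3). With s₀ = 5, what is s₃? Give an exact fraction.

385/193

s₁ = 11/(5 + 3) = 11/8.
s₂ = 11/(11/8 + 3) = 88/35.
s₃ = 11/(88/35 + 3) = 385/193.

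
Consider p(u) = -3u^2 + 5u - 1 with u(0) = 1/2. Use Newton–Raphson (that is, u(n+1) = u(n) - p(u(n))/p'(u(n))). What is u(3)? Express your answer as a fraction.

62821/270368

p'(u) = -6u + 5.
p(1/2) = 3/4, p'(1/2) = 2, so u(1) = (1/2) - (3/4)/2 = 1/8.
p(1/8) = -27/64, p'(1/8) = 17/4, so u(2) = (1/8) - (-27/64)/(17/4) = 61/272.
p(61/272) = -2187/73984, p'(61/272) = 497/136, so u(3) = (61/272) - (-2187/73984)/(497/136) = 62821/270368.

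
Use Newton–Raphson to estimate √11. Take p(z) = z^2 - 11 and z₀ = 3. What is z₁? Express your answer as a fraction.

10/3

p'(z) = 2z.
p(3) = -2, p'(3) = 6, so z₁ = 3 - (-2)/6 = 10/3.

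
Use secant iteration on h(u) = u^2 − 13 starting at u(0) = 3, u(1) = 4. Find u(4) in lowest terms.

4799/1331

h(3) = −4, h(4) = 3. u(2) = 4 − 3·(4 − 3)/(3 − (−4)) = 25/7.
h(4) = 3, h(25/7) = −12/49. u(3) = (25/7) − (−12/49)·((25/7) − 4)/((−12/49) − 3) = 191/53.
h(25/7) = −12/49, h(191/53) = −36/2809. u(4) = (191/53) − (−36/2809)·((191/53) − (25/7))/((−36/2809) − (−12/49)) = 4799/1331.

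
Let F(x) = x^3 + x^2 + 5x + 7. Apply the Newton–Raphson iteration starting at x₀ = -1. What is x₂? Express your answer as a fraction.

-269/207

F'(x) = 3x^2 + 2x + 5.
F(-1) = 2, F'(-1) = 6, so x₁ = (-1) - 2/6 = -4/3.
F(-4/3) = -7/27, F'(-4/3) = 23/3, so x₂ = (-4/3) - (-7/27)/(23/3) = -269/207.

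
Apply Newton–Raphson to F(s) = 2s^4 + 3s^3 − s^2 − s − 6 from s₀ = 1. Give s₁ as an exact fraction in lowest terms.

17/14

F'(s) = 8s^3 + 9s^2 − 2s − 1.
F(1) = −3, F'(1) = 14, so s₁ = 1 − (−3)/14 = 17/14.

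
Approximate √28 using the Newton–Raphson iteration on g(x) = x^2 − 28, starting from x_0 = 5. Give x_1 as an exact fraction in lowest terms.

53/10

g'(x) = 2x.
g(5) = −3, g'(5) = 10, so x_1 = 5 − (−3)/10 = 53/10.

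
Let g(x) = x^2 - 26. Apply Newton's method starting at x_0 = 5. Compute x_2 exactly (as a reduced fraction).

g'(x) = 2x.
g(5) = -1, g'(5) = 10, so x_1 = 5 - (-1)/10 = 51/10.
g(51/10) = 1/100, g'(51/10) = 51/5, so x_2 = (51/10) - (1/100)/(51/5) = 5201/1020.

5201/1020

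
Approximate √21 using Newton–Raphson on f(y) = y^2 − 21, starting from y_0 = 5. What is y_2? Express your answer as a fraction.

527/115

f'(y) = 2y.
f(5) = 4, f'(5) = 10, so y_1 = 5 − 4/10 = 23/5.
f(23/5) = 4/25, f'(23/5) = 46/5, so y_2 = (23/5) − (4/25)/(46/5) = 527/115.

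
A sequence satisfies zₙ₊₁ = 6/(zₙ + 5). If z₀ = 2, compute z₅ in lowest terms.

8886/8887

z₁ = 6/(2 + 5) = 6/7.
z₂ = 6/(6/7 + 5) = 42/41.
z₃ = 6/(42/41 + 5) = 246/247.
z₄ = 6/(246/247 + 5) = 1482/1481.
z₅ = 6/(1482/1481 + 5) = 8886/8887.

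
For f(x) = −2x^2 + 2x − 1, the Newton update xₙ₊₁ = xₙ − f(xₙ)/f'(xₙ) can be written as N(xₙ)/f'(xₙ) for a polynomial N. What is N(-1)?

−1

f'(x) = −4x + 2.
N(x) = x·f'(x) − f(x) = x·(−4x + 2) − (−2x^2 + 2x − 1) = −2x^2 + 1.
N(-1) = −1.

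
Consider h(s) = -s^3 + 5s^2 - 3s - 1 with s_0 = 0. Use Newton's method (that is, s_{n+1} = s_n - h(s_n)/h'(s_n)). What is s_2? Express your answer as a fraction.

h'(s) = -3s^2 + 10s - 3.
h(0) = -1, h'(0) = -3, so s_1 = 0 - (-1)/(-3) = -1/3.
h(-1/3) = 16/27, h'(-1/3) = -20/3, so s_2 = (-1/3) - (16/27)/(-20/3) = -11/45.

-11/45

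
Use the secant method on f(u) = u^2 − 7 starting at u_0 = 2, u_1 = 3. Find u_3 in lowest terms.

37/14

f(2) = −3, f(3) = 2. u_2 = 3 − 2·(3 − 2)/(2 − (−3)) = 13/5.
f(3) = 2, f(13/5) = −6/25. u_3 = (13/5) − (−6/25)·((13/5) − 3)/((−6/25) − 2) = 37/14.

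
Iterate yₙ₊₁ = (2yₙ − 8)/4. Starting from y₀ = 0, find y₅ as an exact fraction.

−31/8

y₁ = (2·0 − 8)/4 = −2.
y₂ = (2·(−2) − 8)/4 = −3.
y₃ = (2·(−3) − 8)/4 = −7/2.
y₄ = (2·(−7/2) − 8)/4 = −15/4.
y₅ = (2·(−15/4) − 8)/4 = −31/8.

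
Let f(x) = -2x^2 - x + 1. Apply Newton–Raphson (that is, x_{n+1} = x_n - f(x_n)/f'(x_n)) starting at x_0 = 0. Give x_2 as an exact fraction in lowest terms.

3/5

f'(x) = -4x - 1.
f(0) = 1, f'(0) = -1, so x_1 = 0 - 1/(-1) = 1.
f(1) = -2, f'(1) = -5, so x_2 = 1 - (-2)/(-5) = 3/5.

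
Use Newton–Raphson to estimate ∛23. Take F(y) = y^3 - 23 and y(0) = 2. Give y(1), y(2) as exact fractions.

y(1) = 13/4, y(2) = 2933/1014

F'(y) = 3y^2.
F(2) = -15, F'(2) = 12, so y(1) = 2 - (-15)/12 = 13/4.
F(13/4) = 725/64, F'(13/4) = 507/16, so y(2) = (13/4) - (725/64)/(507/16) = 2933/1014.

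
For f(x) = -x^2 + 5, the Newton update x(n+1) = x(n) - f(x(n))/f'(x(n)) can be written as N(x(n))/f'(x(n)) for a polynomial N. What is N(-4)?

f'(x) = -2x.
N(x) = x·f'(x) - f(x) = x·(-2x) - (-x^2 + 5) = -x^2 - 5.
N(-4) = -21.

-21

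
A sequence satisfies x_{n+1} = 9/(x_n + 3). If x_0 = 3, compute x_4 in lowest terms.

15/8

x_1 = 9/(3 + 3) = 3/2.
x_2 = 9/(3/2 + 3) = 2.
x_3 = 9/(2 + 3) = 9/5.
x_4 = 9/(9/5 + 3) = 15/8.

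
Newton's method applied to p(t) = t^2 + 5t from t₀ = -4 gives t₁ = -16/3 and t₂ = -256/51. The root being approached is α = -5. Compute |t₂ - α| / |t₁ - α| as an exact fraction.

t₁ - α = -16/3 - (-5) = -16/3 + 5 = -1/3, so |t₁ - α| = 1/3.
t₂ - α = -256/51 - (-5) = -256/51 + 5 = -1/51, so |t₂ - α| = 1/51.
Ratio = (1/51) / (1/3) = 1/17.

1/17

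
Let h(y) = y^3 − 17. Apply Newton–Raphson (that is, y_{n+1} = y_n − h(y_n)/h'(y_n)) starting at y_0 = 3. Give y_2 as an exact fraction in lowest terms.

1050433/408321

h'(y) = 3y^2.
h(3) = 10, h'(3) = 27, so y_1 = 3 − 10/27 = 71/27.
h(71/27) = 23300/19683, h'(71/27) = 5041/243, so y_2 = (71/27) − (23300/19683)/(5041/243) = 1050433/408321.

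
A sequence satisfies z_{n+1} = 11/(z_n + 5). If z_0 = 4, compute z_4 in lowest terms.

4169/2511

z_1 = 11/(4 + 5) = 11/9.
z_2 = 11/(11/9 + 5) = 99/56.
z_3 = 11/(99/56 + 5) = 616/379.
z_4 = 11/(616/379 + 5) = 4169/2511.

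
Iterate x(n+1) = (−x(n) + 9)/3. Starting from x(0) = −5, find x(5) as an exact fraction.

554/243

x(1) = (−(−5) + 9)/3 = 14/3.
x(2) = (−(14/3) + 9)/3 = 13/9.
x(3) = (−(13/9) + 9)/3 = 68/27.
x(4) = (−(68/27) + 9)/3 = 175/81.
x(5) = (−(175/81) + 9)/3 = 554/243.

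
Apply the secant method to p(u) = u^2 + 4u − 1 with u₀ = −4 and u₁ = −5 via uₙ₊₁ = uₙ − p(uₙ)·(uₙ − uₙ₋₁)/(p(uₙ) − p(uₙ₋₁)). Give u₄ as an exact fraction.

−305/72

p(−4) = −1, p(−5) = 4. u₂ = (−5) − 4·((−5) − (−4))/(4 − (−1)) = −21/5.
p(−5) = 4, p(−21/5) = −4/25. u₃ = (−21/5) − (−4/25)·((−21/5) − (−5))/((−4/25) − 4) = −55/13.
p(−21/5) = −4/25, p(−55/13) = −4/169. u₄ = (−55/13) − (−4/169)·((−55/13) − (−21/5))/((−4/169) − (−4/25)) = −305/72.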